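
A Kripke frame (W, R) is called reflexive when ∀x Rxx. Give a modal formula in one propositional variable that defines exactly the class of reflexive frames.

This is reflexivity; the standard corresponding axiom is T: □q → q.
Suppose □q→q is valid. At any x set V(q)={w : Rxw}. Then □q holds at x, so q holds at x, i.e. Rxx.

□q → q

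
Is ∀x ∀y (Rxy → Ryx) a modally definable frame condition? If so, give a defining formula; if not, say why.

Definable; r → □◇r defines it

Yes: it is symmetry, defined by the B schema r → □◇r.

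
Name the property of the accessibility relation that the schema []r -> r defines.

Suppose □r→r is valid. At any x set V(r)={w : Rxw}. Then □r holds at x, so r holds at x, i.e. Rxx.

Reflexivity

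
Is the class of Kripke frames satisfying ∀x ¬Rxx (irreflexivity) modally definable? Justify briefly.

Not modally definable

Any modally definable frame class is closed under surjective bounded morphisms.
The 4-cycle (worlds a,b,c,d with a→b→c→d→a) is irreflexive, and the map sending every world to a single reflexive point • is a surjective bounded morphism (forth: every edge maps to (•,•); back: every world has a successor). So any modal formula valid on the 4-cycle is also valid on the reflexive point, which is not irreflexive.
So the class is not modally definable.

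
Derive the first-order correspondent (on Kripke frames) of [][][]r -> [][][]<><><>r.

forall x forall z (x R^3 z -> exists w (x R^3 w & z R^3 w))

This is a Sahlqvist (Geach-type) schema ◇^0□^3r → □^3◇^3r.
Minimal-valuation argument: fix x; take any y with xR^0y and any z with xR^3z. Set V(r) to the set of worlds R-reachable from y in exactly 3 steps. Then □^3r holds at y, so the antecedent holds at x; validity forces ◇^3r at z, giving a w with zR^3w and yR^3w.
First-order correspondent: forall x forall z (x R^3 z -> exists w (x R^3 w & z R^3 w)).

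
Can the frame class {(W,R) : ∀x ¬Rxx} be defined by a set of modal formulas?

No

Any modally definable frame class is closed under surjective bounded morphisms.
The 4-cycle (worlds 0,1,2,3 with 0→1→2→3→0) is irreflexive, and the map sending every world to a single reflexive point • is a surjective bounded morphism (forth: every edge maps to (•,•); back: every world has a successor). So any modal formula valid on the 4-cycle is also valid on the reflexive point, which is not irreflexive.
So the class is not modally definable.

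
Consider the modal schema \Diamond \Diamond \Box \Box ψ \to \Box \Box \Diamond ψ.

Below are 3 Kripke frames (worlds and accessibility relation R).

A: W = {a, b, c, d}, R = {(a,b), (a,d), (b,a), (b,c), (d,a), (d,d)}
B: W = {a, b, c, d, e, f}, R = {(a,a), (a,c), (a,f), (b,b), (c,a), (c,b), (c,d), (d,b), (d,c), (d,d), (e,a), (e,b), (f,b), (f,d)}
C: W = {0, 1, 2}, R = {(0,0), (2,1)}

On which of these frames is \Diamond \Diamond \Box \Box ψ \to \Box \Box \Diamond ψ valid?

This is the axiom for a generalized confluence (Geach) condition; its first-order frame correspondent is \forall x \forall y \forall z ((x R^2 y \wedge x R^2 z) \to \exists w (y R^2 w \wedge zRw)).
A: fails — aR²a, aR²c but no w with aR²w and cRw.
B: fails — aR²b, aR²a but no w with bR²w and aRw.
C: satisfies the condition.

C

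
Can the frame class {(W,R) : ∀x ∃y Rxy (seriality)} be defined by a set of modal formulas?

Yes: it is seriality, defined by the D schema □p → ◇p.
Suppose □p→◇p is valid. At any x set V(p)=W. Then □p at x, so ◇p at x, so x has a successor.

Yes, by □p → ◇p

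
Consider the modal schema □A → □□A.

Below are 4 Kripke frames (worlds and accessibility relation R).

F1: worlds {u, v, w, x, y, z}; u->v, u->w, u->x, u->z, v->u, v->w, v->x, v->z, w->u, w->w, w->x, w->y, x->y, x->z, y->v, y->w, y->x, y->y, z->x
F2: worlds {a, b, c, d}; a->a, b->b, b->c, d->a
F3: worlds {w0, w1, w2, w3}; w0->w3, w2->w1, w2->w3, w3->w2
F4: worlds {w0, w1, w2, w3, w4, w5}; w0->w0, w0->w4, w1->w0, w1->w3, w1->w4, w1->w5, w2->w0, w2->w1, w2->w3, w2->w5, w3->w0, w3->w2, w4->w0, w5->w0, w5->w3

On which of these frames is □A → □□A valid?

F2

Frame correspondent (Sahlqvist): ∀x ∀y ∀z (Rxy ∧ Ryz → Rxz) — i.e. transitivity.
F1: fails — Ruv and Rvu but not Ruu.
F2: ✓.
F3: fails — Rw3w2 and Rw2w3 but not Rw3w3.
F4: fails — Rw3w2 and Rw2w5 but not Rw3w5.
Valid on: F2.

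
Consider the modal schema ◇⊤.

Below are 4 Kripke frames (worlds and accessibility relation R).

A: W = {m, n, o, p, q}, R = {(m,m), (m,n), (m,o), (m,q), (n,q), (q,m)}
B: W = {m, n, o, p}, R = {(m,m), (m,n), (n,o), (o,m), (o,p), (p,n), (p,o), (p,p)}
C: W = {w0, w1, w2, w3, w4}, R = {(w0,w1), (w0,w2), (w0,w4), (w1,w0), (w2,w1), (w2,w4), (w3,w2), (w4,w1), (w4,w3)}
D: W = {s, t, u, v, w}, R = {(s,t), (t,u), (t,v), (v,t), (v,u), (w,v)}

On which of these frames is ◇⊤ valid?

This is the axiom for seriality; its first-order frame correspondent is ∀x ∃y Rxy.
A: fails — world o has no successor.
B: holds.
C: holds.
D: fails — world u has no successor.

B, C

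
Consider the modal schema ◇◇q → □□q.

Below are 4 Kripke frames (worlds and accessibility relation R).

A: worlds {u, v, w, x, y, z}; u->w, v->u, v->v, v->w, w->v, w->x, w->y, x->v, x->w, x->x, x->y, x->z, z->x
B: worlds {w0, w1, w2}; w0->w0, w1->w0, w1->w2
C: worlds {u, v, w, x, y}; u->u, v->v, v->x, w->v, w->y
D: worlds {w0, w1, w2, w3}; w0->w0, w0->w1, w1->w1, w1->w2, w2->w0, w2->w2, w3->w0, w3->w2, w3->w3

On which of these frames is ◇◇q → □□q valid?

The schema corresponds to a generalized confluence (Geach) condition: ∀x ∀y ∀z ((xR²y ∧ xR²z) → ∃w (y = w ∧ z = w)).
A: fails — uR²v, uR²x but v ≠ x.
B: holds.
C: fails — vR²v, vR²x but v ≠ x.
D: fails — w0R²w0, w0R²w1 but w0 ≠ w1.

B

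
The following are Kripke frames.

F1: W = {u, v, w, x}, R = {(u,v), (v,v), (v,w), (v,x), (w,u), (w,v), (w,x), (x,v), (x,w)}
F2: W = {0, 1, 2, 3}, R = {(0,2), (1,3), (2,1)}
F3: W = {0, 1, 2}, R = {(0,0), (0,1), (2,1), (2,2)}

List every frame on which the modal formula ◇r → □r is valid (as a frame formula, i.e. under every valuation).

Frame correspondent (Sahlqvist): ∀x ∀y ∀z (Rxy ∧ Rxz → y = z) — i.e. partial functionality.
F1: fails — v sees both v and w.
F2: ✓.
F3: fails — 0 sees both 0 and 1.

F2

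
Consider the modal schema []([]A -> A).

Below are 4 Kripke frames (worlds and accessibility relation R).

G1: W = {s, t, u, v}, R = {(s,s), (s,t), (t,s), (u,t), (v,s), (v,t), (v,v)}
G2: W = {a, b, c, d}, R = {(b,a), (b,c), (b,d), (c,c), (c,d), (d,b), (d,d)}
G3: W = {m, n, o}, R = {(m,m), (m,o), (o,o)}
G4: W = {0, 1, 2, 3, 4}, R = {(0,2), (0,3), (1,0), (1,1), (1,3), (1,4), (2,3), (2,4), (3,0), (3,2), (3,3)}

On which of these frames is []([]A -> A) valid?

Frame correspondent (Sahlqvist): forall x forall y (Rxy -> Ryy) — i.e. shift-reflexivity.
G1: fails — Rut but not Rtt.
G2: fails — Rba but not Raa.
G3: ✓.
G4: fails — R10 but not R00.
Valid on: G3.

G3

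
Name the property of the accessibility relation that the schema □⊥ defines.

□⊥ is valid iff no world has any successor (otherwise □⊥ fails at any world with one).
Conversely, any frame satisfying ∀x ∀y ¬Rxy validates the schema.
Frame condition: ∀x ∀y ¬Rxy.

Emptiness of R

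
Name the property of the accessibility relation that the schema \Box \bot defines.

emptiness of R: \forall x \forall y \neg Rxy

□⊥ is valid iff no world has any successor (otherwise □⊥ fails at any world with one).
Conversely, any frame satisfying \forall x \forall y \neg Rxy validates the schema.
Frame condition: \forall x \forall y \neg Rxy.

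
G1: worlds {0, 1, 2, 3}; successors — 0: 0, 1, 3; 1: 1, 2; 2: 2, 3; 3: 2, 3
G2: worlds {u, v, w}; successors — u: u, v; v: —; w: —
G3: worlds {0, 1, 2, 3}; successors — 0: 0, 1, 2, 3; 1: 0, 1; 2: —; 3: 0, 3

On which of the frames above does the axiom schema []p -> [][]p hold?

Frame correspondent (Sahlqvist): forall x forall y forall z (Rxy & Ryz -> Rxz) — i.e. transitivity.
G1: fails — R12 and R23 but not R13.
G2: satisfies the condition.
G3: fails — R10 and R02 but not R12.
Valid on: G2.

G2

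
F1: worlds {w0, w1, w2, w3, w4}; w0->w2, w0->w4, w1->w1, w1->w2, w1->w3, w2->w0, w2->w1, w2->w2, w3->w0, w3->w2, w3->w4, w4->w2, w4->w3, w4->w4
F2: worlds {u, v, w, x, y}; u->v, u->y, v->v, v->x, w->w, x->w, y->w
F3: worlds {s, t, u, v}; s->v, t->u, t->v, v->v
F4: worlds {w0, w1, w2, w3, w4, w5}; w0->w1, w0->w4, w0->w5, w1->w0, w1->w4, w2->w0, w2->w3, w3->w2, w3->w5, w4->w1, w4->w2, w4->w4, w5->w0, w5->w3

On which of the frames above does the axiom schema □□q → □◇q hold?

F1, F2, F4

The schema corresponds to a generalized confluence (Geach) condition: ∀x ∀z (xRz → ∃w (xR²w ∧ zRw)).
F1: ✓.
F2: ✓.
F3: fails — tRu but no w with tR²w and uRw.
F4: ✓.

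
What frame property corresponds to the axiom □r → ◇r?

Suppose □r→◇r is valid. At any x set V(r)=W. Then □r at x, so ◇r at x, so x has a successor.
The converse is a direct semantic check.
So the correspondent is seriality.

seriality: ∀x ∃y Rxy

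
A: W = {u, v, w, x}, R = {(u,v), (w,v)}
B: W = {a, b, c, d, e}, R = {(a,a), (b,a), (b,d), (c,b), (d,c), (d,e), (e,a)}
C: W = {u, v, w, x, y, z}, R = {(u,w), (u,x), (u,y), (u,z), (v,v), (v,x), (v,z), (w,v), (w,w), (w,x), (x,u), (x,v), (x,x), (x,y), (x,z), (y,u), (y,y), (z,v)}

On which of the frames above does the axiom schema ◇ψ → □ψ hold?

The schema corresponds to partial functionality: ∀x ∀y ∀z (Rxy ∧ Rxz → y = z).
A: holds.
B: fails — b sees both a and d.
C: fails — u sees both w and x.
Valid on: A.

A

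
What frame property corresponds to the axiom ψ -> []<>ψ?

Suppose ψ→□◇ψ is valid. Take Rxy and set V(ψ)={x}. Then ψ at x, so □◇ψ at x, so ◇ψ at y, so some z with Ryz has ψ; z=x, i.e. Ryx.
Conversely, any frame satisfying forall x forall y (Rxy -> Ryx) validates the schema.
So the correspondent is symmetry.

Symmetry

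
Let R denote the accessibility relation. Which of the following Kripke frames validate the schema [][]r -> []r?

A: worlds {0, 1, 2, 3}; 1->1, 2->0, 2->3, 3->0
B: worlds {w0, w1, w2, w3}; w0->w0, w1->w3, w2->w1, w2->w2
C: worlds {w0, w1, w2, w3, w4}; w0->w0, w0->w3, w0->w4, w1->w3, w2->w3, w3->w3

The schema corresponds to density: forall x forall y (Rxy -> exists z (Rxz & Rzy)).
A: fails — R23 but no z with R2z and Rz3.
B: fails — Rw1w3 but no z with Rw1z and Rzw3.
C: condition met.
Valid on: C.

C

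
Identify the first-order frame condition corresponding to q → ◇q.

reflexivity: ∀x Rxx

Equivalently (dual form): □q → q.
Suppose □q→q is valid. At any x set V(q)={w : Rxw}. Then □q holds at x, so q holds at x, i.e. Rxx.
The converse is a direct semantic check.
So the correspondent is reflexivity.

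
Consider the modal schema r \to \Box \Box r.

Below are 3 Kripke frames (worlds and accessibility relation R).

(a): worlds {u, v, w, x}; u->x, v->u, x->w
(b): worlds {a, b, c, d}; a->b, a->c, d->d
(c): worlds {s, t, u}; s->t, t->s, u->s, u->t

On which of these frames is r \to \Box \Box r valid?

Frame correspondent (Sahlqvist): \forall x \forall z (x R^2 z \to \exists w (x = w \wedge z = w)) — i.e. a generalized confluence (Geach) condition.
(a): fails — uR²w but u ≠ w.
(b): holds.
(c): fails — uR²s but u ≠ s.

(b)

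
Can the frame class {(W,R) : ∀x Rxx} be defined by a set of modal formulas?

The condition is reflexivity. A defining modal formula is □r → r.
Suppose □r→r is valid. At any x set V(r)={w : Rxw}. Then □r holds at x, so r holds at x, i.e. Rxx.

Yes — defined by □r → r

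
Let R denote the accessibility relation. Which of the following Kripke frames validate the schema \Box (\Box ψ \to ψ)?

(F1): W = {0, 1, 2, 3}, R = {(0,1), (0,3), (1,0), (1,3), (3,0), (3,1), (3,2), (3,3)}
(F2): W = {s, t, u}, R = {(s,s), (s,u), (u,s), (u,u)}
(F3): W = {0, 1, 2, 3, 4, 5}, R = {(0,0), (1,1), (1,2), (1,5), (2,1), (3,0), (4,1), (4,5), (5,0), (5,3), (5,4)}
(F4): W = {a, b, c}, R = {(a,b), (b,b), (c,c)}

This is the axiom for shift-reflexivity; its first-order frame correspondent is \forall x \forall y (Rxy \to Ryy).
(F1): fails — R10 but not R00.
(F2): satisfies the condition.
(F3): fails — R45 but not R55.
(F4): satisfies the condition.

(F2), (F4)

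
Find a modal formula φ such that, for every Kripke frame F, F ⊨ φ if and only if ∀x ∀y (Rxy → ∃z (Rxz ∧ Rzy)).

□□p → □p

A defining formula is □□p → □p (the C4 axiom).
Suppose □□p→□p is valid. Take Rxy and set V(p)={w : xR²w}. Then □□p at x, so □p at x, so p at y, i.e. ∃z(Rxz∧Rzy).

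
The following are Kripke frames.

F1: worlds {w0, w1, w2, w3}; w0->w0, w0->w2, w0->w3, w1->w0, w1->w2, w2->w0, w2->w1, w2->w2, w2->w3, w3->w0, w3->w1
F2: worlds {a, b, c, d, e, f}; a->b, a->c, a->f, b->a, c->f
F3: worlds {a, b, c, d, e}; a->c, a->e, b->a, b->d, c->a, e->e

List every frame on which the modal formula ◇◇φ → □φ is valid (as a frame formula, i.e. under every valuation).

none

This is the axiom for a generalized confluence (Geach) condition; its first-order frame correspondent is ∀x ∀y ∀z ((xR²y ∧ xRz) → ∃w (y = w ∧ z = w)).
F1: fails — w0R²w0, w0Rw2 but w0 ≠ w2.
F2: fails — aR²a, aRb but a ≠ b.
F3: fails — aR²a, aRc but a ≠ c.
Valid on no frame.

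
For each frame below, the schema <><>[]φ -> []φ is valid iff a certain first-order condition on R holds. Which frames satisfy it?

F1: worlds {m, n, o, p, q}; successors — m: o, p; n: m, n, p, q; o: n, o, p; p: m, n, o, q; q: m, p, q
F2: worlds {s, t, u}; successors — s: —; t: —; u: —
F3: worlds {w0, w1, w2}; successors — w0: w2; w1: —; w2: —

F2, F3

This is the axiom for a generalized confluence (Geach) condition; its first-order frame correspondent is forall x forall y forall z ((x R^2 y & xRz) -> exists w (yRw & z = w)).
F1: fails — mR²n, mRo but no w with nRw and o=w.
F2: condition met.
F3: condition met.
Valid on: F2, F3.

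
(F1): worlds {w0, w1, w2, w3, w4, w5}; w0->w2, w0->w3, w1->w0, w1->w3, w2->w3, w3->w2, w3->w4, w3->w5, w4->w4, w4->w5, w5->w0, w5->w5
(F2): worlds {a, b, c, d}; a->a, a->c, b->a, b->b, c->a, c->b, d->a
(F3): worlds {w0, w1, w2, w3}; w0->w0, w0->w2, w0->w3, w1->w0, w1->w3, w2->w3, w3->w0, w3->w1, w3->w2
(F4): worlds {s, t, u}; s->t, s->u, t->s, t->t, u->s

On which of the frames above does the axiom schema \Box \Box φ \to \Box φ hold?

This is the axiom for density; its first-order frame correspondent is \forall x \forall y (Rxy \to \exists z (Rxz \wedge Rzy)).
(F1): fails — Rw1w0 but no z with Rw1z and Rzw0.
(F2): satisfies the condition.
(F3): fails — Rw3w1 but no z with Rw3z and Rzw1.
(F4): fails — Rus but no z with Ruz and Rzs.

(F2)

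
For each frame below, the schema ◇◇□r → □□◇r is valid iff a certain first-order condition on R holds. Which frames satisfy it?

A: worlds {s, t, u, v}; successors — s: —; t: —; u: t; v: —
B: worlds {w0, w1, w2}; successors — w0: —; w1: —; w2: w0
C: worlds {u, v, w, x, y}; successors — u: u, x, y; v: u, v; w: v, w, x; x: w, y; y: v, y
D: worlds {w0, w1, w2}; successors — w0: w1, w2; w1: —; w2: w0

A, B

Frame correspondent (Sahlqvist): ∀x ∀y ∀z ((xR²y ∧ xR²z) → ∃w (yRw ∧ zRw)) — i.e. a generalized confluence (Geach) condition.
A: holds.
B: holds.
C: fails — uR²v, uR²x but no t with vRt and xRt.
D: fails — w2R²w1, w2R²w1 but no w with w1Rw and w1Rw.
Valid on: A, B.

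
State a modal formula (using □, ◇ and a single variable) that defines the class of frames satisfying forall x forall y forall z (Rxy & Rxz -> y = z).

◇q → □q

The condition is partial functionality. The CD schema ◇q → □q defines it.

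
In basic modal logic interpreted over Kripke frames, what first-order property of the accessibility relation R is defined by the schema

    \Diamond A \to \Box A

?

Partial functionality

Suppose ◇A→□A is valid. Take Rxy, Rxz and set V(A)={y}. Then ◇A at x, so □A at x, so A at z, i.e. z=y.
Conversely, any frame satisfying \forall x \forall y \forall z (Rxy \wedge Rxz \to y = z) validates the schema.
So the correspondent is partial functionality.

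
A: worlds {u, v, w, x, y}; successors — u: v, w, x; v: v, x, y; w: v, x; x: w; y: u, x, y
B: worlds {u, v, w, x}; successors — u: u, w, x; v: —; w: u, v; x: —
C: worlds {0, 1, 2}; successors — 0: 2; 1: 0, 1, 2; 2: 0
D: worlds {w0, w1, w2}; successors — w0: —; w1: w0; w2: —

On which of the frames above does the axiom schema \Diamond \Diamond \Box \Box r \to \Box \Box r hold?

D

The schema corresponds to a generalized confluence (Geach) condition: \forall x \forall y \forall z ((x R^2 y \wedge x R^2 z) \to \exists w (y R^2 w \wedge z = w)).
A: fails — uR²x, uR²w but no t with xR²t and w=t.
B: fails — uR²v, uR²u but no t with vR²t and u=t.
C: fails — 1R²0, 1R²1 but no w with 0R²w and 1=w.
D: condition met.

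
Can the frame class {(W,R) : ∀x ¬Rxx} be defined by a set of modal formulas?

Any modally definable frame class is closed under surjective bounded morphisms.
The 2-cycle (worlds w0,w1 with w0→w1→w0) is irreflexive, and the map sending every world to a single reflexive point • is a surjective bounded morphism (forth: every edge maps to (•,•); back: every world has a successor). So any modal formula valid on the 2-cycle is also valid on the reflexive point, which is not irreflexive.
So no modal formula (or set of formulas) defines exactly the irreflexive frames.

No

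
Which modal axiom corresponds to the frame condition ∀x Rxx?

□ψ → ψ

This is reflexivity; the standard corresponding axiom is T: □ψ → ψ.
Suppose □ψ→ψ is valid. At any x set V(ψ)={w : Rxw}. Then □ψ holds at x, so ψ holds at x, i.e. Rxx.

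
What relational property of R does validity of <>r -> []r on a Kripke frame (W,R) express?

partial functionality

Suppose ◇r→□r is valid. Take Rxy, Rxz and set V(r)={y}. Then ◇r at x, so □r at x, so r at z, i.e. z=y.
Conversely, any frame satisfying forall x forall y forall z (Rxy & Rxz -> y = z) validates the schema.
So the correspondent is partial functionality.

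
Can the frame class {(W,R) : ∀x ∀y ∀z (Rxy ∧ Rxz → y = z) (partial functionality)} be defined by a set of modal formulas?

The condition is partial functionality. A defining modal formula is ◇q → □q.
Suppose ◇q→□q is valid. Take Rxy, Rxz and set V(q)={y}. Then ◇q at x, so □q at x, so q at z, i.e. z=y.

Yes, by ◇q → □q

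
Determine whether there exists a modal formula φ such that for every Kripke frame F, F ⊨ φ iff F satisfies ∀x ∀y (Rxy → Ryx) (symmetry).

Definable; r → □◇r defines it

This is a Sahlqvist condition; the B axiom r → □◇r defines it.
Suppose r→□◇r is valid. Take Rxy and set V(r)={x}. Then r at x, so □◇r at x, so ◇r at y, so some z with Ryz has r; z=x, i.e. Ryx.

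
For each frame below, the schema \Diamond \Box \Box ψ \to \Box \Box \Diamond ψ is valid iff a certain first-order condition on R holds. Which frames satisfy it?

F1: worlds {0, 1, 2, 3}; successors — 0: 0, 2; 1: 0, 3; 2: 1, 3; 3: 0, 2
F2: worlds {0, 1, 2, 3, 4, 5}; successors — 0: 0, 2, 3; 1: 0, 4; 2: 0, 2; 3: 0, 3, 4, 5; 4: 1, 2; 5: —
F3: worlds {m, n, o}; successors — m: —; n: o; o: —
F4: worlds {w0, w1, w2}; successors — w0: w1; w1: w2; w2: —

Frame correspondent (Sahlqvist): \forall x \forall y \forall z ((xRy \wedge x R^2 z) \to \exists w (y R^2 w \wedge zRw)) — i.e. a generalized confluence (Geach) condition.
F1: fails — 2R1, 2R²2 but no w with 1R²w and 2Rw.
F2: fails — 0R0, 0R²5 but no w with 0R²w and 5Rw.
F3: condition met.
F4: fails — w0Rw1, w0R²w2 but no w with w1R²w and w2Rw.

F3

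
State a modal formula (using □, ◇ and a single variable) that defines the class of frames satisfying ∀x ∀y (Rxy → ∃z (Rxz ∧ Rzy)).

A defining formula is □□ψ → □ψ (the C4 axiom).

□□ψ → □ψ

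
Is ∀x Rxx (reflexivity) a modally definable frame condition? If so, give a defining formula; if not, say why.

The condition is reflexivity. A defining modal formula is □r → r.

Definable; □r → r defines it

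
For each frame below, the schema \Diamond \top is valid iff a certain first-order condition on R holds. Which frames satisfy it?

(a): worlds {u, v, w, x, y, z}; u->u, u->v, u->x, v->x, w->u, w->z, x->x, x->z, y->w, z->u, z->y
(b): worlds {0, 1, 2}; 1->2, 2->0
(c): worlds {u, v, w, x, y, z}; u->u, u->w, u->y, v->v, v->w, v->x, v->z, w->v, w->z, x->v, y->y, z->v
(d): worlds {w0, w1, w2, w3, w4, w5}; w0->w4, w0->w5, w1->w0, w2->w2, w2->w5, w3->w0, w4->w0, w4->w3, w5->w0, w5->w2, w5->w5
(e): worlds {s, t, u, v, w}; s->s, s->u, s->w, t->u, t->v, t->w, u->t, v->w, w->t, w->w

(a), (c), (d), (e)

The schema corresponds to seriality: \forall x \exists y Rxy.
(a): satisfies the condition.
(b): fails — world 0 has no successor.
(c): satisfies the condition.
(d): satisfies the condition.
(e): satisfies the condition.
Valid on: (a), (c), (d), (e).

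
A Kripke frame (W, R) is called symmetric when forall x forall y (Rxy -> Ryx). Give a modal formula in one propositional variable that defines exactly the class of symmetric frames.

This is symmetry; the standard corresponding axiom is B: s → □◇s.
Suppose s→□◇s is valid. Take Rxy and set V(s)={x}. Then s at x, so □◇s at x, so ◇s at y, so some z with Ryz has s; z=x, i.e. Ryx.

s → □◇s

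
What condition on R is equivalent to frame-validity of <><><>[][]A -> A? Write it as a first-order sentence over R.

forall x forall y (x R^3 y -> exists w (y R^2 w & x = w))

This is a Sahlqvist (Geach-type) schema ◇^3□^2A → □^0◇^0A.
First-order correspondent: forall x forall y (x R^3 y -> exists w (y R^2 w & x = w)).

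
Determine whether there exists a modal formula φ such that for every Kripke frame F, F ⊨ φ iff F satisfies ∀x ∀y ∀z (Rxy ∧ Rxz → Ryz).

Yes — defined by ◇q → □◇q

The condition is the Euclidean property. A defining modal formula is ◇q → □◇q.
Suppose ◇q→□◇q is valid. Take Rxy, Rxz and set V(q)={y}. Then ◇q at x, so □◇q at x, so ◇q at z, so some w with Rzw has q; w=y, i.e. Rzy. By symmetry of the argument, Ryz.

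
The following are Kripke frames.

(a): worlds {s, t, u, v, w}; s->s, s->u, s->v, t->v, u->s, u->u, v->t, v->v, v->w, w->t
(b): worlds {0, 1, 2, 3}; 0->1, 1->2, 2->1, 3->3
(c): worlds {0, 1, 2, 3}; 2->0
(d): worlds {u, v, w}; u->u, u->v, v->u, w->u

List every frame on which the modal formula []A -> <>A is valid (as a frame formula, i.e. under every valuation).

(a), (b), (d)

Frame correspondent (Sahlqvist): forall x exists y Rxy — i.e. seriality.
(a): holds.
(b): holds.
(c): fails — world 0 has no successor.
(d): holds.
Valid on: (a), (b), (d).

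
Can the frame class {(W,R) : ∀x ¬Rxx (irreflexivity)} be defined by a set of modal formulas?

Not modally definable

If a class were modally definable it would be closed under surjective bounded morphisms (Goldblatt–Thomason).
The 5-cycle (worlds 0,1,2,3,4 with 0→1→2→3→4→0) is irreflexive, and the map sending every world to a single reflexive point • is a surjective bounded morphism (forth: every edge maps to (•,•); back: every world has a successor). So any modal formula valid on the 5-cycle is also valid on the reflexive point, which is not irreflexive.
So no modal formula (or set of formulas) defines exactly the irreflexive frames.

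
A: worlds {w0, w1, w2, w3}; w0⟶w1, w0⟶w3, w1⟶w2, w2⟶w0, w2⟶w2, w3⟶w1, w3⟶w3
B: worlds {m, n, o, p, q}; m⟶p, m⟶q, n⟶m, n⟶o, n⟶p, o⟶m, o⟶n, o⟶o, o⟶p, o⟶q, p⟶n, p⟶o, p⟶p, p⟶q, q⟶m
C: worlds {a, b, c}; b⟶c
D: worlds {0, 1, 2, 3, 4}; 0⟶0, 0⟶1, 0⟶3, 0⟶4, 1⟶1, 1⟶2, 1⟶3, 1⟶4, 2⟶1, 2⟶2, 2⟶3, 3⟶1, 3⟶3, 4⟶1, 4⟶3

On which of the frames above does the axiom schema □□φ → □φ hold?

This is the axiom for density; its first-order frame correspondent is ∀x ∀y (Rxy → ∃z (Rxz ∧ Rzy)).
A: satisfies the condition.
B: fails — Rqm but no z with Rqz and Rzm.
C: fails — Rbc but no z with Rbz and Rzc.
D: satisfies the condition.

A, D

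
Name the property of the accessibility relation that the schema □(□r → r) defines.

Suppose □(□r→r) is valid. Take Rxy and set V(r)={w : Ryw}. Then at y, □r holds; since □(□r→r) at x, □r→r at y, so r at y, i.e. Ryy.

shift-reflexivity: ∀x ∀y (Rxy → Ryy)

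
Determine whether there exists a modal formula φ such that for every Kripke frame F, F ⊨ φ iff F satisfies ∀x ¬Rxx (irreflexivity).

Modal frame validity is preserved under surjective bounded morphisms.
The 3-cycle (worlds 0,1,2 with 0→1→2→0) is irreflexive, and the map sending every world to a single reflexive point • is a surjective bounded morphism (forth: every edge maps to (•,•); back: every world has a successor). So any modal formula valid on the 3-cycle is also valid on the reflexive point, which is not irreflexive.
So the class is not modally definable.

No — not modally definable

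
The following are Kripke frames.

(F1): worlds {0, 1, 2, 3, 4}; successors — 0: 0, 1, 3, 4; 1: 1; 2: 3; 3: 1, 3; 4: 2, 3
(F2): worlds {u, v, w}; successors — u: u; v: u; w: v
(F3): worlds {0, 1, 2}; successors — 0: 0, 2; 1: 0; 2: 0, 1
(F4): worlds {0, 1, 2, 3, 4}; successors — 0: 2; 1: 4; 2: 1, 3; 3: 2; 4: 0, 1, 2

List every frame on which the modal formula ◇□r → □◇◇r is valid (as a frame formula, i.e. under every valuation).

(F2), (F3)

Frame correspondent (Sahlqvist): ∀x ∀y ∀z ((xRy ∧ xRz) → ∃w (yRw ∧ zR²w)) — i.e. a generalized confluence (Geach) condition.
(F1): fails — 0R4, 0R1 but no w with 4Rw and 1R²w.
(F2): holds.
(F3): holds.
(F4): fails — 0R2, 0R2 but no w with 2Rw and 2R²w.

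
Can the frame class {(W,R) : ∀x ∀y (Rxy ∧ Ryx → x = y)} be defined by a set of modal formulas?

No

Any modally definable frame class is closed under surjective bounded morphisms.
The 6-cycle (worlds w0,w1,w2,w3,w4,w5 with w0→w1→w2→w3→w4→w5→w0) is antisymmetric. Sending even-indexed worlds to s and odd-indexed worlds to t is a surjective bounded morphism onto the two-world frame with s↔t, which is not antisymmetric.
So no modal formula (or set of formulas) defines exactly the antisymmetric frames.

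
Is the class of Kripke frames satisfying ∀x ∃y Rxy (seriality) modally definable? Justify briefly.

Yes, by □r → ◇r

Yes: it is seriality, defined by the D schema □r → ◇r.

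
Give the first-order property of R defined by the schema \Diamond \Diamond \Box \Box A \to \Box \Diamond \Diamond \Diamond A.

\forall x \forall y \forall z ((x R^2 y \wedge xRz) \to \exists w (y R^2 w \wedge z R^3 w))

This is a Sahlqvist (Geach-type) schema ◇^2□^2A → □^1◇^3A.
First-order correspondent: \forall x \forall y \forall z ((x R^2 y \wedge xRz) \to \exists w (y R^2 w \wedge z R^3 w)).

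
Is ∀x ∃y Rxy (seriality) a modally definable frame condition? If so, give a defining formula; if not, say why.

The condition is seriality. A defining modal formula is □q → ◇q.
Suppose □q→◇q is valid. At any x set V(q)=W. Then □q at x, so ◇q at x, so x has a successor.

Yes, by □q → ◇q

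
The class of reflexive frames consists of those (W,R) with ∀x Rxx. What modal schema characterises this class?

The condition is reflexivity. The T schema □q → q defines it.

□q → q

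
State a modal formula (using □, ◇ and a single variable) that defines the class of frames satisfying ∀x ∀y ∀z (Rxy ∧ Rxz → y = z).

◇p → □p

The condition is partial functionality. The CD schema ◇p → □p defines it.
Suppose ◇p→□p is valid. Take Rxy, Rxz and set V(p)={y}. Then ◇p at x, so □p at x, so p at z, i.e. z=y.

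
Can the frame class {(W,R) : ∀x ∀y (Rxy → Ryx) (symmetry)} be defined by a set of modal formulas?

Yes, by p → □◇p

Yes: it is symmetry, defined by the B schema p → □◇p.
Suppose p→□◇p is valid. Take Rxy and set V(p)={x}. Then p at x, so □◇p at x, so ◇p at y, so some z with Ryz has p; z=x, i.e. Ryx.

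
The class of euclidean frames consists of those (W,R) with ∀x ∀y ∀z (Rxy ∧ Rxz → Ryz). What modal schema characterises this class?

◇ψ → □◇ψ

The condition is the Euclidean property. The 5 schema ◇ψ → □◇ψ defines it.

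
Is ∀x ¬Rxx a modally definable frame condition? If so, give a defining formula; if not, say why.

Any modally definable frame class is closed under surjective bounded morphisms.
The 4-cycle (worlds w0,w1,w2,w3 with w0→w1→w2→w3→w0) is irreflexive, and the map sending every world to a single reflexive point • is a surjective bounded morphism (forth: every edge maps to (•,•); back: every world has a successor). So any modal formula valid on the 4-cycle is also valid on the reflexive point, which is not irreflexive.
Hence irreflexivity is not modally definable.

No — not modally definable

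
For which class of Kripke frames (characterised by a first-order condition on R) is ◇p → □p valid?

This is the CD axiom.
Its frame correspondent is partial functionality — ∀x ∀y ∀z (Rxy ∧ Rxz → y = z).

partial functionality: ∀x ∀y ∀z (Rxy ∧ Rxz → y = z)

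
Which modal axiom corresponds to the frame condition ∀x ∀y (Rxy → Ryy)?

This is shift-reflexivity; the standard corresponding axiom is T□: □(□p → p).

□(□p → p)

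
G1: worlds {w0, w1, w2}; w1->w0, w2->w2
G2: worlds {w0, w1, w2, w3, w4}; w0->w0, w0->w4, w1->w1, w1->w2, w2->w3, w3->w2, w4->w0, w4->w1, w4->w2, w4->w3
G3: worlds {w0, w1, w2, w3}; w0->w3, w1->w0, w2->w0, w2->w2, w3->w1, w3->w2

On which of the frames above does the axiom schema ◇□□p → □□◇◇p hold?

This is the axiom for a generalized confluence (Geach) condition; its first-order frame correspondent is ∀x ∀y ∀z ((xRy ∧ xR²z) → ∃w (yR²w ∧ zR²w)).
G1: ✓.
G2: fails — w1Rw2, w1R²w3 but no w with w2R²w and w3R²w.
G3: fails — w0Rw3, w0R²w1 but no w with w3R²w and w1R²w.

G1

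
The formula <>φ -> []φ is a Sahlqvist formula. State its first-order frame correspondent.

Suppose ◇φ→□φ is valid. Take Rxy, Rxz and set V(φ)={y}. Then ◇φ at x, so □φ at x, so φ at z, i.e. z=y.

partial functionality: forall x forall y forall z (Rxy & Rxz -> y = z)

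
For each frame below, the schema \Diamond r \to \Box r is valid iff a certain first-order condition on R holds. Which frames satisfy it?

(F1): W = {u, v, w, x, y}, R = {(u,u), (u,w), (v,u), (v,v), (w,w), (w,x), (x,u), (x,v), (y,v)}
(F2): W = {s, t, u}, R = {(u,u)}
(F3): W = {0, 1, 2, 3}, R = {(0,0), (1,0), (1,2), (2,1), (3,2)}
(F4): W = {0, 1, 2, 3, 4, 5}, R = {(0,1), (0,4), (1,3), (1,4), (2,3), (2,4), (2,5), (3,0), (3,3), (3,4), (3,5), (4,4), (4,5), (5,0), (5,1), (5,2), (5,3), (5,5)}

Frame correspondent (Sahlqvist): \forall x \forall y \forall z (Rxy \wedge Rxz \to y = z) — i.e. partial functionality.
(F1): fails — u sees both u and w.
(F2): satisfies the condition.
(F3): fails — 1 sees both 0 and 2.
(F4): fails — 0 sees both 1 and 4.

(F2)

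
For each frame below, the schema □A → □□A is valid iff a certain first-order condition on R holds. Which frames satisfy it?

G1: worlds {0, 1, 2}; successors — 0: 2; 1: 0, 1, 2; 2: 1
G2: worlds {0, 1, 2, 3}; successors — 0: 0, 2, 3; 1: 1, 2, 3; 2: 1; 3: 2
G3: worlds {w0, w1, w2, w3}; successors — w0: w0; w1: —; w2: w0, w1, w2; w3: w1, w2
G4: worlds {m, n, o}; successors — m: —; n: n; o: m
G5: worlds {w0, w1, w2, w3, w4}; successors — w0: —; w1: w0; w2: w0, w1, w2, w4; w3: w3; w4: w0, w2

G4

The schema corresponds to transitivity: ∀x ∀y ∀z (Rxy ∧ Ryz → Rxz).
G1: fails — R02 and R21 but not R01.
G2: fails — R32 and R21 but not R31.
G3: fails — Rw3w2 and Rw2w0 but not Rw3w0.
G4: satisfies the condition.
G5: fails — Rw4w2 and Rw2w4 but not Rw4w4.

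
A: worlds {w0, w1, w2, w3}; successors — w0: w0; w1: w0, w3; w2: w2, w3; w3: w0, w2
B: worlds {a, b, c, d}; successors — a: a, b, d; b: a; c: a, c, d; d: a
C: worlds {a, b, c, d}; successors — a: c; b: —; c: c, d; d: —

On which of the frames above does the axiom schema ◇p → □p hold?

none

Frame correspondent (Sahlqvist): ∀x ∀y ∀z (Rxy ∧ Rxz → y = z) — i.e. partial functionality.
A: fails — w1 sees both w0 and w3.
B: fails — a sees both a and b.
C: fails — c sees both c and d.
Valid on no frame.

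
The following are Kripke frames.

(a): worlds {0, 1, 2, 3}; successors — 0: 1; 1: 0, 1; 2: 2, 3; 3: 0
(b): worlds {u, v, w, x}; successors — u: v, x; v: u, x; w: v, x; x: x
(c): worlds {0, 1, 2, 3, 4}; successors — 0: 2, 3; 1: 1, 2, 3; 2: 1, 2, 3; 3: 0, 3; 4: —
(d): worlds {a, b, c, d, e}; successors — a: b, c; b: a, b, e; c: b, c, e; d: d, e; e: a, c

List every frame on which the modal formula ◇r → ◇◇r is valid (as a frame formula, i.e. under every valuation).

The schema corresponds to a generalized confluence (Geach) condition: ∀x ∀y (xRy → ∃w (y = w ∧ xR²w)).
(a): fails — 3R0 but no w with 0=w and 3R²w.
(b): fails — uRv but no t with v=t and uR²t.
(c): holds.
(d): fails — eRa but no w with a=w and eR²w.
Valid on: (c).

(c)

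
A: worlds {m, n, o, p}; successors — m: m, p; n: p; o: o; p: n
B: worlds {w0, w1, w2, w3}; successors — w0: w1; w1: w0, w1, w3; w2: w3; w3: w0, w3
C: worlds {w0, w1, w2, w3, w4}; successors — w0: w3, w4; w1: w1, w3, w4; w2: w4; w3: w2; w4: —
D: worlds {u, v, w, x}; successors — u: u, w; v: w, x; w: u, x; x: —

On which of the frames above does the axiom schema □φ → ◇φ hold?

The schema corresponds to seriality: ∀x ∃y Rxy.
A: holds.
B: holds.
C: fails — world w4 has no successor.
D: fails — world x has no successor.

A, B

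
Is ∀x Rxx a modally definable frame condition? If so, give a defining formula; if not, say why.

This is a Sahlqvist condition; the T axiom □q → q defines it.

Yes, by □q → q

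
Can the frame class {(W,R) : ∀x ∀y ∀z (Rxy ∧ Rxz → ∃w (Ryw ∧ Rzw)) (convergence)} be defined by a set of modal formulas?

This is a Sahlqvist condition; the .2 axiom ◇□r → □◇r defines it.
Suppose ◇□r→□◇r is valid. Take Rxy, Rxz and set V(r)={w : Ryw}. Then □r at y so ◇□r at x, so □◇r at x, so ◇r at z, giving w with Rzw and Ryw.

Definable; ◇□r → □◇r defines it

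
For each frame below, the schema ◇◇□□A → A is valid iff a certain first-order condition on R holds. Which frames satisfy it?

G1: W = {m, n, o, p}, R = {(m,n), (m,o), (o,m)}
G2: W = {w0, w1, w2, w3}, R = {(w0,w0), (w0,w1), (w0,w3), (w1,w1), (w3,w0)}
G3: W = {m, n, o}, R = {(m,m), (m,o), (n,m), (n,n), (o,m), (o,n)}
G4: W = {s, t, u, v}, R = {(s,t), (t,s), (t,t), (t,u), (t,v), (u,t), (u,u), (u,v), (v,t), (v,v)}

G3, G4

This is the axiom for a generalized confluence (Geach) condition; its first-order frame correspondent is ∀x ∀y (xR²y → ∃w (yR²w ∧ x = w)).
G1: fails — oR²n but no w with nR²w and o=w.
G2: fails — w0R²w1 but no w with w1R²w and w0=w.
G3: condition met.
G4: condition met.
Valid on: G3, G4.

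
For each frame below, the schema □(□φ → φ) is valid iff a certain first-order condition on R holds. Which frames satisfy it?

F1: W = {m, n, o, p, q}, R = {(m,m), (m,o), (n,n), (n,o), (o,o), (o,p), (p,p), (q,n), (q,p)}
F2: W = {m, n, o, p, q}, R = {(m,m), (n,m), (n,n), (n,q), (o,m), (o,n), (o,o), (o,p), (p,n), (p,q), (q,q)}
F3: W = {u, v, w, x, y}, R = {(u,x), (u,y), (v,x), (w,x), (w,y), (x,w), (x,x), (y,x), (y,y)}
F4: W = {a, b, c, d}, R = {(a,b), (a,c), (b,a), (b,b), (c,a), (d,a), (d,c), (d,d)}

F1

This is the axiom for shift-reflexivity; its first-order frame correspondent is ∀x ∀y (Rxy → Ryy).
F1: holds.
F2: fails — Rop but not Rpp.
F3: fails — Rxw but not Rww.
F4: fails — Rdc but not Rcc.
Valid on: F1.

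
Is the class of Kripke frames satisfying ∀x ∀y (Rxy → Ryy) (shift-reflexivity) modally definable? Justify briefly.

Yes: it is shift-reflexivity, defined by the T□ schema □(□q → q).
Suppose □(□q→q) is valid. Take Rxy and set V(q)={w : Ryw}. Then at y, □q holds; since □(□q→q) at x, □q→q at y, so q at y, i.e. Ryy.

Yes — defined by □(□q → q)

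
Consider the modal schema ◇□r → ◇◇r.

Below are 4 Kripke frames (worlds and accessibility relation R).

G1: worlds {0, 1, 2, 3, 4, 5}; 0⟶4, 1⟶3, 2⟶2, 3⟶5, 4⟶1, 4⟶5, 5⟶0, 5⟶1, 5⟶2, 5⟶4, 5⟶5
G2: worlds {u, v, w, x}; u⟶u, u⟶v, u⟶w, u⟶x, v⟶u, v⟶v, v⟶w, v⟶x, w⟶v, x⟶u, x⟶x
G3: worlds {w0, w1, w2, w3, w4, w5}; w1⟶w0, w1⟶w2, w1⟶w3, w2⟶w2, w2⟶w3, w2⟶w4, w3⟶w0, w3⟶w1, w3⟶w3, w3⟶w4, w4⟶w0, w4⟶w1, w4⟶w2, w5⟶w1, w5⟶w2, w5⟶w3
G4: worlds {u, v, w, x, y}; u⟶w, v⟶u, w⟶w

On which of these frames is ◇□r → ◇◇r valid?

G1, G2, G4

This is the axiom for a generalized confluence (Geach) condition; its first-order frame correspondent is ∀x ∀y (xRy → ∃w (yRw ∧ xR²w)).
G1: condition met.
G2: condition met.
G3: fails — w1Rw0 but no w with w0Rw and w1R²w.
G4: condition met.
Valid on: G1, G2, G4.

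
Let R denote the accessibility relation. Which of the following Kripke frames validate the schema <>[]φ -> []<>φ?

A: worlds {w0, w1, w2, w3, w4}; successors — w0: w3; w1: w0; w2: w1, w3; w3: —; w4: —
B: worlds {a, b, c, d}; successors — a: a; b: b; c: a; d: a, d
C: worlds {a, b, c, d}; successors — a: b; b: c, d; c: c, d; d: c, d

The schema corresponds to convergence: forall x forall y forall z (Rxy & Rxz -> exists w (Ryw & Rzw)).
A: fails — Rw0w3 and Rw0w3 but w3 and w3 have no common successor.
B: condition met.
C: condition met.

B, C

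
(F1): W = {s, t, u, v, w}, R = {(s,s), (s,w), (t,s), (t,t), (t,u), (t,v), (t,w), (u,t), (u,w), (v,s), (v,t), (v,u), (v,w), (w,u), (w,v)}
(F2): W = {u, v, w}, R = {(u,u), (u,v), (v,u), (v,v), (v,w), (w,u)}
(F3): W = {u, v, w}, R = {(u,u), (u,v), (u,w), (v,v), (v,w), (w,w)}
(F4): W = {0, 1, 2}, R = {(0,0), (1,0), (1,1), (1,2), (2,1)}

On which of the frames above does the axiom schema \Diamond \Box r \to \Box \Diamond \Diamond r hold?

(F1), (F2), (F3)

The schema corresponds to a generalized confluence (Geach) condition: \forall x \forall y \forall z ((xRy \wedge xRz) \to \exists w (yRw \wedge z R^2 w)).
(F1): condition met.
(F2): condition met.
(F3): condition met.
(F4): fails — 1R2, 1R0 but no w with 2Rw and 0R²w.
Valid on: (F1), (F2), (F3).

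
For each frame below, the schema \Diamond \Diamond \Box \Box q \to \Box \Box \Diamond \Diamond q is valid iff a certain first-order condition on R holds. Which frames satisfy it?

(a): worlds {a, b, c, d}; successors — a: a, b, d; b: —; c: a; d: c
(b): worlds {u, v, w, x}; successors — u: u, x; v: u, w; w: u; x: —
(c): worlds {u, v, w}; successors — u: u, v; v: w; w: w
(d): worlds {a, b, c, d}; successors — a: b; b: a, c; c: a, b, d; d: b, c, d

The schema corresponds to a generalized confluence (Geach) condition: \forall x \forall y \forall z ((x R^2 y \wedge x R^2 z) \to \exists w (y R^2 w \wedge z R^2 w)).
(a): fails — aR²a, aR²b but no w with aR²w and bR²w.
(b): fails — uR²u, uR²x but no t with uR²t and xR²t.
(c): condition met.
(d): condition met.

(c), (d)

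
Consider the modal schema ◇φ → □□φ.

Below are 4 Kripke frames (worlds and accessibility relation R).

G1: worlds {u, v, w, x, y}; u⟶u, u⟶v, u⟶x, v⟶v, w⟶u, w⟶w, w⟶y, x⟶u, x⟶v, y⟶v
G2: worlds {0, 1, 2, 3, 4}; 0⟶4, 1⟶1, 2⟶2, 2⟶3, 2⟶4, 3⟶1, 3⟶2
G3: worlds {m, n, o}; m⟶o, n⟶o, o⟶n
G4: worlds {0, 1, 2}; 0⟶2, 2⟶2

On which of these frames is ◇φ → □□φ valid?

G4

The schema corresponds to a generalized confluence (Geach) condition: ∀x ∀y ∀z ((xRy ∧ xR²z) → ∃w (y = w ∧ z = w)).
G1: fails — uRu, uR²v but u ≠ v.
G2: fails — 2R2, 2R²1 but 2 ≠ 1.
G3: fails — mRo, mR²n but o ≠ n.
G4: satisfies the condition.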